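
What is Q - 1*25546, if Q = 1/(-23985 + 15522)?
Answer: -216195799/8463 ≈ -25546.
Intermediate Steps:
Q = -1/8463 (Q = 1/(-8463) = -1/8463 ≈ -0.00011816)
Q - 1*25546 = -1/8463 - 1*25546 = -1/8463 - 25546 = -216195799/8463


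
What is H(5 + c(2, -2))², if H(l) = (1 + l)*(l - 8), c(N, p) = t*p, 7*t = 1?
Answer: 846400/2401 ≈ 352.52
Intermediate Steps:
t = ⅐ (t = (⅐)*1 = ⅐ ≈ 0.14286)
c(N, p) = p/7
H(l) = (1 + l)*(-8 + l)
H(5 + c(2, -2))² = (-8 + (5 + (⅐)*(-2))² - 7*(5 + (⅐)*(-2)))² = (-8 + (5 - 2/7)² - 7*(5 - 2/7))² = (-8 + (33/7)² - 7*33/7)² = (-8 + 1089/49 - 33)² = (-920/49)² = 846400/2401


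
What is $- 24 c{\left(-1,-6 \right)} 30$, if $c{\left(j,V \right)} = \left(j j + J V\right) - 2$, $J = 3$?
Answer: $13680$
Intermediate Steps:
$c{\left(j,V \right)} = -2 + j^{2} + 3 V$ ($c{\left(j,V \right)} = \left(j j + 3 V\right) - 2 = \left(j^{2} + 3 V\right) - 2 = -2 + j^{2} + 3 V$)
$- 24 c{\left(-1,-6 \right)} 30 = - 24 \left(-2 + \left(-1\right)^{2} + 3 \left(-6\right)\right) 30 = - 24 \left(-2 + 1 - 18\right) 30 = \left(-24\right) \left(-19\right) 30 = 456 \cdot 30 = 13680$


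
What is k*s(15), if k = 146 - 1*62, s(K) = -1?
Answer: -84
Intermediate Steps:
k = 84 (k = 146 - 62 = 84)
k*s(15) = 84*(-1) = -84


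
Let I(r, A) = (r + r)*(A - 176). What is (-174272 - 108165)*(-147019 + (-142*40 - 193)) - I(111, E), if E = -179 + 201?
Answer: 43182391992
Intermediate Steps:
E = 22
I(r, A) = 2*r*(-176 + A) (I(r, A) = (2*r)*(-176 + A) = 2*r*(-176 + A))
(-174272 - 108165)*(-147019 + (-142*40 - 193)) - I(111, E) = (-174272 - 108165)*(-147019 + (-142*40 - 193)) - 2*111*(-176 + 22) = -282437*(-147019 + (-5680 - 193)) - 2*111*(-154) = -282437*(-147019 - 5873) - 1*(-34188) = -282437*(-152892) + 34188 = 43182357804 + 34188 = 43182391992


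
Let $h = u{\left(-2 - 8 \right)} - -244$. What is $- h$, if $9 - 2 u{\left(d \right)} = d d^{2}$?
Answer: $- \frac{1497}{2} \approx -748.5$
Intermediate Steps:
$u{\left(d \right)} = \frac{9}{2} - \frac{d^{3}}{2}$ ($u{\left(d \right)} = \frac{9}{2} - \frac{d d^{2}}{2} = \frac{9}{2} - \frac{d^{3}}{2}$)
$h = \frac{1497}{2}$ ($h = \left(\frac{9}{2} - \frac{\left(-2 - 8\right)^{3}}{2}\right) - -244 = \left(\frac{9}{2} - \frac{\left(-10\right)^{3}}{2}\right) + 244 = \left(\frac{9}{2} - -500\right) + 244 = \left(\frac{9}{2} + 500\right) + 244 = \frac{1009}{2} + 244 = \frac{1497}{2} \approx 748.5$)
$- h = \left(-1\right) \frac{1497}{2} = - \frac{1497}{2}$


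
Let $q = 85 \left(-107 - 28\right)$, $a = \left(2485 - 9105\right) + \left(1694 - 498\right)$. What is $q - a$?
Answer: $-6051$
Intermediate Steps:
$a = -5424$ ($a = -6620 + 1196 = -5424$)
$q = -11475$ ($q = 85 \left(-135\right) = -11475$)
$q - a = -11475 - -5424 = -11475 + 5424 = -6051$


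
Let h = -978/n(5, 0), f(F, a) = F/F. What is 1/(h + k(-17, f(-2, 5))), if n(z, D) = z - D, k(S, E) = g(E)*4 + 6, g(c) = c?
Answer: -5/928 ≈ -0.0053879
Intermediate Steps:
f(F, a) = 1
k(S, E) = 6 + 4*E (k(S, E) = E*4 + 6 = 4*E + 6 = 6 + 4*E)
h = -978/5 (h = -978/(5 - 1*0) = -978/(5 + 0) = -978/5 ≈ -195.60)
1/(h + k(-17, f(-2, 5))) = 1/(-978/5 + (6 + 4*1)) = 1/(-978/5 + (6 + 4)) = 1/(-978/5 + 10) = 1/(-928/5) = -5/928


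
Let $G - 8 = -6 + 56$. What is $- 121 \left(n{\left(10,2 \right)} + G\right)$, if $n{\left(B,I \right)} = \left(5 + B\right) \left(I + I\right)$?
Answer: $-14278$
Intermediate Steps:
$n{\left(B,I \right)} = 2 I \left(5 + B\right)$ ($n{\left(B,I \right)} = \left(5 + B\right) 2 I = 2 I \left(5 + B\right)$)
$G = 58$ ($G = 8 + \left(-6 + 56\right) = 8 + 50 = 58$)
$- 121 \left(n{\left(10,2 \right)} + G\right) = - 121 \left(2 \cdot 2 \left(5 + 10\right) + 58\right) = - 121 \left(2 \cdot 2 \cdot 15 + 58\right) = - 121 \left(60 + 58\right) = \left(-121\right) 118 = -14278$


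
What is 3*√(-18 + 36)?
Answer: 9*√2 ≈ 12.728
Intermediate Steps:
3*√(-18 + 36) = 3*√18 = 3*(3*√2) = 9*√2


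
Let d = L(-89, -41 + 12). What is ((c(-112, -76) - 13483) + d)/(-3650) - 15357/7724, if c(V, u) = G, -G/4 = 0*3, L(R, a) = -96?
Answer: 24415573/14096300 ≈ 1.7321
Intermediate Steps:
G = 0 (G = -0*3 = -4*0 = 0)
d = -96
c(V, u) = 0
((c(-112, -76) - 13483) + d)/(-3650) - 15357/7724 = ((0 - 13483) - 96)/(-3650) - 15357/7724 = (-13483 - 96)*(-1/3650) - 15357*1/7724 = -13579*(-1/3650) - 15357/7724 = 13579/3650 - 15357/7724 = 24415573/14096300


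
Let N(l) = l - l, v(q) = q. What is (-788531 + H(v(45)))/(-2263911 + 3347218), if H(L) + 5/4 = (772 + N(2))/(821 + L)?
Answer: -1365736313/1876287724 ≈ -0.72789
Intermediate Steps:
N(l) = 0
H(L) = -5/4 + 772/(821 + L) (H(L) = -5/4 + (772 + 0)/(821 + L) = -5/4 + 772/(821 + L))
(-788531 + H(v(45)))/(-2263911 + 3347218) = (-788531 + (-1017 - 5*45)/(4*(821 + 45)))/(-2263911 + 3347218) = (-788531 + (¼)*(-1017 - 225)/866)/1083307 = (-788531 + (¼)*(1/866)*(-1242))*(1/1083307) = (-788531 - 621/1732)*(1/1083307) = -1365736313/1732*1/1083307 = -1365736313/1876287724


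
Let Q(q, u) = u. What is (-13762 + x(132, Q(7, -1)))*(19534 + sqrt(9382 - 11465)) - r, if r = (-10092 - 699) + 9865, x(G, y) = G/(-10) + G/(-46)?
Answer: -30951086762/115 - 1584478*I*sqrt(2083)/115 ≈ -2.6914e+8 - 6.2883e+5*I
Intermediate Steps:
x(G, y) = -14*G/115 (x(G, y) = G*(-1/10) + G*(-1/46) = -G/10 - G/46 = -14*G/115)
r = -926 (r = -10791 + 9865 = -926)
(-13762 + x(132, Q(7, -1)))*(19534 + sqrt(9382 - 11465)) - r = (-13762 - 14/115*132)*(19534 + sqrt(9382 - 11465)) - 1*(-926) = (-13762 - 1848/115)*(19534 + sqrt(-2083)) + 926 = -1584478*(19534 + I*sqrt(2083))/115 + 926 = (-30951193252/115 - 1584478*I*sqrt(2083)/115) + 926 = -30951086762/115 - 1584478*I*sqrt(2083)/115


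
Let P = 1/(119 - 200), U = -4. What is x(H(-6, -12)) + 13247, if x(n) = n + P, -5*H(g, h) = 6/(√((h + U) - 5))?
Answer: 1073006/81 + 2*I*√21/35 ≈ 13247.0 + 0.26186*I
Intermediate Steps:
H(g, h) = -6/(5*√(-9 + h)) (H(g, h) = -6/(5*(√((h - 4) - 5))) = -6/(5*(√((-4 + h) - 5))) = -6/(5*(√(-9 + h))) = -6/(5*√(-9 + h)))
P = -1/81 (P = 1/(-81) = -1/81 ≈ -0.012346)
x(n) = -1/81 + n (x(n) = n - 1/81 = -1/81 + n)
x(H(-6, -12)) + 13247 = (-1/81 - 6/(5*√(-9 - 12))) + 13247 = (-1/81 - (-2)*I*√21/35) + 13247 = (-1/81 + 2*I*√21/35) + 13247 = 1073006/81 + 2*I*√21/35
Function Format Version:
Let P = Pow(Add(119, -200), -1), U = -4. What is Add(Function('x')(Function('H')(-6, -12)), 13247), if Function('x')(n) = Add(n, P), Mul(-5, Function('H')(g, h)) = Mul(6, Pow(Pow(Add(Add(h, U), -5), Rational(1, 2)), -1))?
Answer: Add(Rational(1073006, 81), Mul(Rational(2, 35), I, Pow(21, Rational(1, 2)))) ≈ Add(13247., Mul(0.26186, I))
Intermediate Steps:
Function('H')(g, h) = Mul(Rational(-6, 5), Pow(Add(-9, h), Rational(-1, 2))) (Function('H')(g, h) = Mul(Rational(-1, 5), Mul(6, Pow(Pow(Add(Add(h, -4), -5), Rational(1, 2)), -1))) = Mul(Rational(-1, 5), Mul(6, Pow(Pow(Add(Add(-4, h), -5), Rational(1, 2)), -1))) = Mul(Rational(-1, 5), Mul(6, Pow(Pow(Add(-9, h), Rational(1, 2)), -1))) = Mul(Rational(-1, 5), Mul(6, Pow(Add(-9, h), Rational(-1, 2)))) = Mul(Rational(-6, 5), Pow(Add(-9, h), Rational(-1, 2))))
P = Rational(-1, 81) (P = Pow(-81, -1) = Rational(-1, 81) ≈ -0.012346)
Function('x')(n) = Add(Rational(-1, 81), n) (Function('x')(n) = Add(n, Rational(-1, 81)) = Add(Rational(-1, 81), n))
Add(Function('x')(Function('H')(-6, -12)), 13247) = Add(Add(Rational(-1, 81), Mul(Rational(-6, 5), Pow(Add(-9, -12), Rational(-1, 2)))), 13247) = Add(Add(Rational(-1, 81), Mul(Rational(-6, 5), Pow(-21, Rational(-1, 2)))), 13247) = Add(Add(Rational(-1, 81), Mul(Rational(-6, 5), Mul(Rational(-1, 21), I, Pow(21, Rational(1, 2))))), 13247) = Add(Add(Rational(-1, 81), Mul(Rational(2, 35), I, Pow(21, Rational(1, 2)))), 13247) = Add(Rational(1073006, 81), Mul(Rational(2, 35), I, Pow(21, Rational(1, 2))))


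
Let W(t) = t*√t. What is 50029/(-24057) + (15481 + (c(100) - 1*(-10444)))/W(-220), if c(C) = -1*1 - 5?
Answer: -50029/24057 + 25919*I*√55/24200 ≈ -2.0796 + 7.943*I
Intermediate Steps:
W(t) = t^(3/2)
c(C) = -6 (c(C) = -1 - 5 = -6)
50029/(-24057) + (15481 + (c(100) - 1*(-10444)))/W(-220) = 50029/(-24057) + (15481 + (-6 - 1*(-10444)))/((-220)^(3/2)) = 50029*(-1/24057) + (15481 + (-6 + 10444))/((-440*I*√55)) = -50029/24057 + (15481 + 10438)*(I*√55/24200) = -50029/24057 + 25919*(I*√55/24200) = -50029/24057 + 25919*I*√55/24200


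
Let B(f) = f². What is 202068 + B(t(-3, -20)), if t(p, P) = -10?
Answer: 202168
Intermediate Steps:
202068 + B(t(-3, -20)) = 202068 + (-10)² = 202068 + 100 = 202168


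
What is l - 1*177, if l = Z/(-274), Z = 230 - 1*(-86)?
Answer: -24407/137 ≈ -178.15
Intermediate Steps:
Z = 316 (Z = 230 + 86 = 316)
l = -158/137 (l = 316/(-274) = 316*(-1/274) = -158/137 ≈ -1.1533)
l - 1*177 = -158/137 - 1*177 = -158/137 - 177 = -24407/137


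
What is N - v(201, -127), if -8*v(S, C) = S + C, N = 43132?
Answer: 172565/4 ≈ 43141.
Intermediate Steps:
v(S, C) = -C/8 - S/8 (v(S, C) = -(S + C)/8 = -(C + S)/8 = -C/8 - S/8)
N - v(201, -127) = 43132 - (-⅛*(-127) - ⅛*201) = 43132 - (127/8 - 201/8) = 43132 - 1*(-37/4) = 43132 + 37/4 = 172565/4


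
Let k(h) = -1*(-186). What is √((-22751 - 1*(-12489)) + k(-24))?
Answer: 2*I*√2519 ≈ 100.38*I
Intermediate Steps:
k(h) = 186
√((-22751 - 1*(-12489)) + k(-24)) = √((-22751 - 1*(-12489)) + 186) = √((-22751 + 12489) + 186) = √(-10262 + 186) = √(-10076) = 2*I*√2519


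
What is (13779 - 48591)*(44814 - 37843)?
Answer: -242674452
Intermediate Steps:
(13779 - 48591)*(44814 - 37843) = -34812*6971 = -242674452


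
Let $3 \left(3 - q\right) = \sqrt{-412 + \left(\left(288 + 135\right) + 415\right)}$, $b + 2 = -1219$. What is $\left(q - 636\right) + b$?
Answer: $-1854 - \frac{\sqrt{426}}{3} \approx -1860.9$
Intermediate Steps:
$b = -1221$ ($b = -2 - 1219 = -1221$)
$q = 3 - \frac{\sqrt{426}}{3}$ ($q = 3 - \frac{\sqrt{-412 + \left(\left(288 + 135\right) + 415\right)}}{3} = 3 - \frac{\sqrt{-412 + \left(423 + 415\right)}}{3} = 3 - \frac{\sqrt{-412 + 838}}{3} = 3 - \frac{\sqrt{426}}{3} \approx -3.8799$)
$\left(q - 636\right) + b = \left(\left(3 - \frac{\sqrt{426}}{3}\right) - 636\right) - 1221 = \left(-633 - \frac{\sqrt{426}}{3}\right) - 1221 = -1854 - \frac{\sqrt{426}}{3}$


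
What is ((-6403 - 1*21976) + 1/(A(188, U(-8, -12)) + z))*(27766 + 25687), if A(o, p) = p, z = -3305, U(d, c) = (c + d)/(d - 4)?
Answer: -15032902188529/9910 ≈ -1.5169e+9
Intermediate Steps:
U(d, c) = (c + d)/(-4 + d)
((-6403 - 1*21976) + 1/(A(188, U(-8, -12)) + z))*(27766 + 25687) = ((-6403 - 1*21976) + 1/((-12 - 8)/(-4 - 8) - 3305))*(27766 + 25687) = ((-6403 - 21976) + 1/(-20/(-12) - 3305))*53453 = (-28379 + 1/(-1/12*(-20) - 3305))*53453 = (-28379 + 1/(5/3 - 3305))*53453 = (-28379 + 1/(-9910/3))*53453 = (-28379 - 3/9910)*53453 = -281235893/9910*53453 = -15032902188529/9910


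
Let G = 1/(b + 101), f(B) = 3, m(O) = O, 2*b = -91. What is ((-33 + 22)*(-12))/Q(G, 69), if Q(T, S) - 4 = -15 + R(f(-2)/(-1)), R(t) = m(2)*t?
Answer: -132/17 ≈ -7.7647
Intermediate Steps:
b = -91/2 (b = (½)*(-91) = -91/2 ≈ -45.500)
R(t) = 2*t
G = 2/111 (G = 1/(-91/2 + 101) = 1/(111/2) = 2/111 ≈ 0.018018)
Q(T, S) = -17 (Q(T, S) = 4 + (-15 + 2*(3/(-1))) = 4 + (-15 + 2*(3*(-1))) = 4 + (-15 + 2*(-3)) = 4 + (-15 - 6) = 4 - 21 = -17)
((-33 + 22)*(-12))/Q(G, 69) = ((-33 + 22)*(-12))/(-17) = -11*(-12)*(-1/17) = 132*(-1/17) = -132/17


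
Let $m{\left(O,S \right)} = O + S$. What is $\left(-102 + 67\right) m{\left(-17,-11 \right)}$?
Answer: $980$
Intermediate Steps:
$\left(-102 + 67\right) m{\left(-17,-11 \right)} = \left(-102 + 67\right) \left(-17 - 11\right) = \left(-35\right) \left(-28\right) = 980$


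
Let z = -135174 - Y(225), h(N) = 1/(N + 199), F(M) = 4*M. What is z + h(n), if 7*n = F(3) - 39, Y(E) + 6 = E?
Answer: -184946831/1366 ≈ -1.3539e+5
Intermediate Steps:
Y(E) = -6 + E
n = -27/7 (n = (4*3 - 39)/7 = (12 - 39)/7 = (⅐)*(-27) = -27/7 ≈ -3.8571)
h(N) = 1/(199 + N)
z = -135393 (z = -135174 - (-6 + 225) = -135174 - 1*219 = -135174 - 219 = -135393)
z + h(n) = -135393 + 1/(199 - 27/7) = -135393 + 1/(1366/7) = -135393 + 7/1366 = -184946831/1366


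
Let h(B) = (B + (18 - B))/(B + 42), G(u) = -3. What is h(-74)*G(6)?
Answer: 27/16 ≈ 1.6875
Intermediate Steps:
h(B) = 18/(42 + B)
h(-74)*G(6) = (18/(42 - 74))*(-3) = (18/(-32))*(-3) = (18*(-1/32))*(-3) = -9/16*(-3) = 27/16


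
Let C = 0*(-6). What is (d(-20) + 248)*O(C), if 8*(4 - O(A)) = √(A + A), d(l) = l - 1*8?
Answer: 880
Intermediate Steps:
d(l) = -8 + l (d(l) = l - 8 = -8 + l)
C = 0
O(A) = 4 - √2*√A/8 (O(A) = 4 - √(A + A)/8 = 4 - √2*√A/8)
(d(-20) + 248)*O(C) = ((-8 - 20) + 248)*(4 - √2*√0/8) = (-28 + 248)*(4 - ⅛*√2*0) = 220*(4 + 0) = 220*4 = 880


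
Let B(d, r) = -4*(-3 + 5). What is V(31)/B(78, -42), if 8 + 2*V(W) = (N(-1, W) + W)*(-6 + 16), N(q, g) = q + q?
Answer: -141/8 ≈ -17.625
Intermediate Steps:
N(q, g) = 2*q
B(d, r) = -8 (B(d, r) = -4*2 = -8)
V(W) = -14 + 5*W (V(W) = -4 + ((2*(-1) + W)*(-6 + 16))/2 = -4 + ((-2 + W)*10)/2 = -4 + (-20 + 10*W)/2 = -4 + (-10 + 5*W) = -14 + 5*W)
V(31)/B(78, -42) = (-14 + 5*31)/(-8) = (-14 + 155)*(-⅛) = 141*(-⅛) = -141/8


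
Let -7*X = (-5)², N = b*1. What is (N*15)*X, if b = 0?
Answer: 0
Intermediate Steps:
N = 0 (N = 0*1 = 0)
X = -25/7 (X = -⅐*(-5)² = -⅐*25 = -25/7 ≈ -3.5714)
(N*15)*X = (0*15)*(-25/7) = 0*(-25/7) = 0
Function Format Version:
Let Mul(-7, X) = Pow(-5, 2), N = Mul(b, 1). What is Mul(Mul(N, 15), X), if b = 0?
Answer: 0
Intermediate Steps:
N = 0 (N = Mul(0, 1) = 0)
X = Rational(-25, 7) (X = Mul(Rational(-1, 7), Pow(-5, 2)) = Mul(Rational(-1, 7), 25) = Rational(-25, 7) ≈ -3.5714)
Mul(Mul(N, 15), X) = Mul(Mul(0, 15), Rational(-25, 7)) = Mul(0, Rational(-25, 7)) = 0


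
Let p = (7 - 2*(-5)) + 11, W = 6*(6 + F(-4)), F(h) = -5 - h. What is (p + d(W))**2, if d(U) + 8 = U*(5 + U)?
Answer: 1144900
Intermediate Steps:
W = 30 (W = 6*(6 + (-5 - 1*(-4))) = 6*(6 + (-5 + 4)) = 6*(6 - 1) = 6*5 = 30)
d(U) = -8 + U*(5 + U)
p = 28 (p = (7 + 10) + 11 = 17 + 11 = 28)
(p + d(W))**2 = (28 + (-8 + 30**2 + 5*30))**2 = (28 + (-8 + 900 + 150))**2 = (28 + 1042)**2 = 1070**2 = 1144900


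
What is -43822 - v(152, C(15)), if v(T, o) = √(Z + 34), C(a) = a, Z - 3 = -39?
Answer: -43822 - I*√2 ≈ -43822.0 - 1.4142*I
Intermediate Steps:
Z = -36 (Z = 3 - 39 = -36)
v(T, o) = I*√2 (v(T, o) = √(-36 + 34) = √(-2) = I*√2)
-43822 - v(152, C(15)) = -43822 - I*√2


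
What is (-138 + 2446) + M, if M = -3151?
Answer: -843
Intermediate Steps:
(-138 + 2446) + M = (-138 + 2446) - 3151 = 2308 - 3151 = -843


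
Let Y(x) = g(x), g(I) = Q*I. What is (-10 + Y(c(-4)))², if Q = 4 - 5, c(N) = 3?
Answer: 169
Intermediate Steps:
Q = -1
g(I) = -I
Y(x) = -x
(-10 + Y(c(-4)))² = (-10 - 1*3)² = (-10 - 3)² = (-13)² = 169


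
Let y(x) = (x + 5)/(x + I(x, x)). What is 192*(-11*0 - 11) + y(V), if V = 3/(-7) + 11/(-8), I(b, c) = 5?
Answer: -2111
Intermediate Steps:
V = -101/56 (V = 3*(-1/7) + 11*(-1/8) = -3/7 - 11/8 = -101/56 ≈ -1.8036)
y(x) = 1 (y(x) = (x + 5)/(x + 5) = (5 + x)/(5 + x) = 1)
192*(-11*0 - 11) + y(V) = 192*(-11*0 - 11) + 1 = 192*(0 - 11) + 1 = 192*(-11) + 1 = -2112 + 1 = -2111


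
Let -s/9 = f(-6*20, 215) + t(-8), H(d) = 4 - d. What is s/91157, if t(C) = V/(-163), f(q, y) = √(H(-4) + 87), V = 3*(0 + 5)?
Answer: 135/14858591 - 9*√95/91157 ≈ -0.00095322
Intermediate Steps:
V = 15 (V = 3*5 = 15)
f(q, y) = √95 (f(q, y) = √((4 - 1*(-4)) + 87) = √((4 + 4) + 87) = √(8 + 87) = √95)
t(C) = -15/163 (t(C) = 15/(-163) = 15*(-1/163) = -15/163)
s = 135/163 - 9*√95 (s = -9*(√95 - 15/163) = -9*(-15/163 + √95) = 135/163 - 9*√95 ≈ -86.893)
s/91157 = (135/163 - 9*√95)/91157 = (135/163 - 9*√95)*(1/91157) = 135/14858591 - 9*√95/91157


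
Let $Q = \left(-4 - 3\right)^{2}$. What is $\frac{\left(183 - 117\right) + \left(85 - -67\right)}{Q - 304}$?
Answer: $- \frac{218}{255} \approx -0.8549$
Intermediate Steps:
$Q = 49$ ($Q = \left(-7\right)^{2} = 49$)
$\frac{\left(183 - 117\right) + \left(85 - -67\right)}{Q - 304} = \frac{\left(183 - 117\right) + \left(85 - -67\right)}{49 - 304} = \frac{66 + \left(85 + 67\right)}{-255} = \left(66 + 152\right) \left(- \frac{1}{255}\right) = 218 \left(- \frac{1}{255}\right) = - \frac{218}{255}$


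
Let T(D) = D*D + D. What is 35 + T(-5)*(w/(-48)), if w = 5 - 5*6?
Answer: 545/12 ≈ 45.417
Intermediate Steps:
T(D) = D + D**2 (T(D) = D**2 + D = D + D**2)
w = -25 (w = 5 - 30 = -25)
35 + T(-5)*(w/(-48)) = 35 + (-5*(1 - 5))*(-25/(-48)) = 35 + (-5*(-4))*(-25*(-1/48)) = 35 + 20*(25/48) = 35 + 125/12 = 545/12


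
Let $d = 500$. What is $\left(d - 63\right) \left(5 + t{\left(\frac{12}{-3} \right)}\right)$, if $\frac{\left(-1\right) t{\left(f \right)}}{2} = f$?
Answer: $5681$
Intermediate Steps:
$t{\left(f \right)} = - 2 f$
$\left(d - 63\right) \left(5 + t{\left(\frac{12}{-3} \right)}\right) = \left(500 - 63\right) \left(5 - 2 \frac{12}{-3}\right) = 437 \left(5 - 2 \cdot 12 \left(- \frac{1}{3}\right)\right) = 437 \left(5 - -8\right) = 437 \left(5 + 8\right) = 437 \cdot 13 = 5681$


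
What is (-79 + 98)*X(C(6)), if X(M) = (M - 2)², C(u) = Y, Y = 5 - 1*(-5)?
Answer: 1216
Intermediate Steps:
Y = 10 (Y = 5 + 5 = 10)
C(u) = 10
X(M) = (-2 + M)²
(-79 + 98)*X(C(6)) = (-79 + 98)*(-2 + 10)² = 19*8² = 19*64 = 1216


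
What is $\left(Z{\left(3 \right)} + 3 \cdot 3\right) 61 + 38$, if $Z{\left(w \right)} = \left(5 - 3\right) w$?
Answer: $953$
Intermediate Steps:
$Z{\left(w \right)} = 2 w$
$\left(Z{\left(3 \right)} + 3 \cdot 3\right) 61 + 38 = \left(2 \cdot 3 + 3 \cdot 3\right) 61 + 38 = \left(6 + 9\right) 61 + 38 = 15 \cdot 61 + 38 = 915 + 38 = 953$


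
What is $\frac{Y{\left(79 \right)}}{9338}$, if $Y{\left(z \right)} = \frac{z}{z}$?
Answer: $\frac{1}{9338} \approx 0.00010709$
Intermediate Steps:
$Y{\left(z \right)} = 1$
$\frac{Y{\left(79 \right)}}{9338} = 1 \cdot \frac{1}{9338} = \frac{1}{9338}$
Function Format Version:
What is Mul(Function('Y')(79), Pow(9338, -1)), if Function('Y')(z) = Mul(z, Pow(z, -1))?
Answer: Rational(1, 9338) ≈ 0.00010709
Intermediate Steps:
Function('Y')(z) = 1
Mul(Function('Y')(79), Pow(9338, -1)) = Mul(1, Pow(9338, -1)) = Mul(1, Rational(1, 9338)) = Rational(1, 9338)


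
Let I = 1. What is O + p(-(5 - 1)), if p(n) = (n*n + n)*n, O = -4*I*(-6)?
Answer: -24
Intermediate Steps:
O = 24 (O = -4*1*(-6) = -4*(-6) = 24)
p(n) = n*(n + n**2) (p(n) = (n**2 + n)*n = (n + n**2)*n = n*(n + n**2))
O + p(-(5 - 1)) = 24 + (-(5 - 1))**2*(1 - (5 - 1)) = 24 + (-1*4)**2*(1 - 1*4) = 24 + (-4)**2*(1 - 4) = 24 + 16*(-3) = 24 - 48 = -24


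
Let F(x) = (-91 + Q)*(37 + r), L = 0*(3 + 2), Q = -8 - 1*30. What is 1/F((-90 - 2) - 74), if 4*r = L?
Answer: -1/4773 ≈ -0.00020951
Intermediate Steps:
Q = -38 (Q = -8 - 30 = -38)
L = 0 (L = 0*5 = 0)
r = 0 (r = (¼)*0 = 0)
F(x) = -4773 (F(x) = (-91 - 38)*(37 + 0) = -129*37 = -4773)
1/F((-90 - 2) - 74) = 1/(-4773) = -1/4773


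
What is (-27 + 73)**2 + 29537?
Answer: 31653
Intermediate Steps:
(-27 + 73)**2 + 29537 = 46**2 + 29537 = 2116 + 29537 = 31653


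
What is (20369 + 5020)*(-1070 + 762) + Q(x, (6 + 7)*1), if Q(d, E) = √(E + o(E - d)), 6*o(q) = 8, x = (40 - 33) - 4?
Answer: -7819812 + √129/3 ≈ -7.8198e+6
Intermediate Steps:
x = 3 (x = 7 - 4 = 3)
o(q) = 4/3 (o(q) = (⅙)*8 = 4/3)
Q(d, E) = √(4/3 + E) (Q(d, E) = √(E + 4/3) = √(4/3 + E))
(20369 + 5020)*(-1070 + 762) + Q(x, (6 + 7)*1) = (20369 + 5020)*(-1070 + 762) + √(12 + 9*((6 + 7)*1))/3 = 25389*(-308) + √(12 + 9*(13*1))/3 = -7819812 + √(12 + 9*13)/3 = -7819812 + √(12 + 117)/3 = -7819812 + √129/3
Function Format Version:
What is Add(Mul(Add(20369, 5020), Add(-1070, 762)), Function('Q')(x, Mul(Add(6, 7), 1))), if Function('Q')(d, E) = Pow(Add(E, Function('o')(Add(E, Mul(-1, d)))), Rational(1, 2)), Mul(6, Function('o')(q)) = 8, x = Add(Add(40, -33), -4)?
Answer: Add(-7819812, Mul(Rational(1, 3), Pow(129, Rational(1, 2)))) ≈ -7.8198e+6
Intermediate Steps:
x = 3 (x = Add(7, -4) = 3)
Function('o')(q) = Rational(4, 3) (Function('o')(q) = Mul(Rational(1, 6), 8) = Rational(4, 3))
Function('Q')(d, E) = Pow(Add(Rational(4, 3), E), Rational(1, 2)) (Function('Q')(d, E) = Pow(Add(E, Rational(4, 3)), Rational(1, 2)) = Pow(Add(Rational(4, 3), E), Rational(1, 2)))
Add(Mul(Add(20369, 5020), Add(-1070, 762)), Function('Q')(x, Mul(Add(6, 7), 1))) = Add(Mul(Add(20369, 5020), Add(-1070, 762)), Mul(Rational(1, 3), Pow(Add(12, Mul(9, Mul(Add(6, 7), 1))), Rational(1, 2)))) = Add(Mul(25389, -308), Mul(Rational(1, 3), Pow(Add(12, Mul(9, Mul(13, 1))), Rational(1, 2)))) = Add(-7819812, Mul(Rational(1, 3), Pow(Add(12, Mul(9, 13)), Rational(1, 2)))) = Add(-7819812, Mul(Rational(1, 3), Pow(Add(12, 117), Rational(1, 2)))) = Add(-7819812, Mul(Rational(1, 3), Pow(129, Rational(1, 2))))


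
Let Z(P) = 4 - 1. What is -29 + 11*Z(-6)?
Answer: 4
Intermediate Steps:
Z(P) = 3
-29 + 11*Z(-6) = -29 + 11*3 = -29 + 33 = 4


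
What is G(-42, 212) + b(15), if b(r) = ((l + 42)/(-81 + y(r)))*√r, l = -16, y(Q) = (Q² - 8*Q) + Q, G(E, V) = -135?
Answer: -135 + 2*√15/3 ≈ -132.42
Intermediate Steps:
y(Q) = Q² - 7*Q
b(r) = 26*√r/(-81 + r*(-7 + r)) (b(r) = ((-16 + 42)/(-81 + r*(-7 + r)))*√r = (26/(-81 + r*(-7 + r)))*√r = 26*√r/(-81 + r*(-7 + r)))
G(-42, 212) + b(15) = -135 + 26*√15/(-81 + 15*(-7 + 15)) = -135 + 26*√15/(-81 + 15*8) = -135 + 26*√15/(-81 + 120) = -135 + 26*√15/39 = -135 + 26*√15*(1/39) = -135 + 2*√15/3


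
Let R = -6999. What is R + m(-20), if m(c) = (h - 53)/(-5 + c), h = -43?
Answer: -174879/25 ≈ -6995.2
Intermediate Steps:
m(c) = -96/(-5 + c) (m(c) = (-43 - 53)/(-5 + c) = -96/(-5 + c))
R + m(-20) = -6999 - 96/(-5 - 20) = -6999 - 96/(-25) = -6999 - 96*(-1/25) = -6999 + 96/25 = -174879/25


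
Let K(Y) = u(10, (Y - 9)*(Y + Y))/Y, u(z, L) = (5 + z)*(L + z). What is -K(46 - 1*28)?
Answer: -835/3 ≈ -278.33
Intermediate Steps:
K(Y) = (150 + 30*Y*(-9 + Y))/Y (K(Y) = (10² + 5*((Y - 9)*(Y + Y)) + 5*10 + ((Y - 9)*(Y + Y))*10)/Y = (100 + 5*((-9 + Y)*(2*Y)) + 50 + ((-9 + Y)*(2*Y))*10)/Y = (100 + 5*(2*Y*(-9 + Y)) + 50 + (2*Y*(-9 + Y))*10)/Y = (100 + 10*Y*(-9 + Y) + 50 + 20*Y*(-9 + Y))/Y = (150 + 30*Y*(-9 + Y))/Y)
-K(46 - 1*28) = -(-270 + 30*(46 - 1*28) + 150/(46 - 1*28)) = -(-270 + 30*(46 - 28) + 150/(46 - 28)) = -(-270 + 30*18 + 150/18) = -(-270 + 540 + 150*(1/18)) = -(-270 + 540 + 25/3) = -1*835/3 = -835/3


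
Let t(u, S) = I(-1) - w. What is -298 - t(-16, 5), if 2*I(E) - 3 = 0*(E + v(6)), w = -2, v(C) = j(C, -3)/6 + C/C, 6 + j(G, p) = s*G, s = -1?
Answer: -603/2 ≈ -301.50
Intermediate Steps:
j(G, p) = -6 - G
v(C) = -C/6 (v(C) = (-6 - C)/6 + C/C = (-6 - C)*(⅙) + 1 = (-1 - C/6) + 1 = -C/6)
I(E) = 3/2 (I(E) = 3/2 + (0*(E - ⅙*6))/2 = 3/2 + (0*(E - 1))/2 = 3/2 + (0*(-1 + E))/2 = 3/2 + (½)*0 = 3/2 + 0 = 3/2)
t(u, S) = 7/2 (t(u, S) = 3/2 - 1*(-2) = 3/2 + 2 = 7/2)
-298 - t(-16, 5) = -298 - 1*7/2 = -298 - 7/2 = -603/2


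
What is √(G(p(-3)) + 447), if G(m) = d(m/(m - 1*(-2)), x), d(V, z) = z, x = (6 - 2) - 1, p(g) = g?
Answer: 15*√2 ≈ 21.213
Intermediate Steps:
x = 3 (x = 4 - 1 = 3)
G(m) = 3
√(G(p(-3)) + 447) = √(3 + 447) = √450 = 15*√2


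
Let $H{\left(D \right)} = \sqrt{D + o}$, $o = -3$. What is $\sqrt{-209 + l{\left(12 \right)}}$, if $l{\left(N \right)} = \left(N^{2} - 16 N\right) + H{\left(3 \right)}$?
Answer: $i \sqrt{257} \approx 16.031 i$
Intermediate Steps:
$H{\left(D \right)} = \sqrt{-3 + D}$ ($H{\left(D \right)} = \sqrt{D - 3} = \sqrt{-3 + D}$)
$l{\left(N \right)} = N^{2} - 16 N$ ($l{\left(N \right)} = \left(N^{2} - 16 N\right) + \sqrt{-3 + 3} = \left(N^{2} - 16 N\right) + \sqrt{0} = \left(N^{2} - 16 N\right) + 0 = N^{2} - 16 N$)
$\sqrt{-209 + l{\left(12 \right)}} = \sqrt{-209 + 12 \left(-16 + 12\right)} = \sqrt{-209 + 12 \left(-4\right)} = \sqrt{-209 - 48} = \sqrt{-257} = i \sqrt{257}$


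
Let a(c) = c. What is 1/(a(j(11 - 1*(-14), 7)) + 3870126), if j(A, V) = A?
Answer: 1/3870151 ≈ 2.5839e-7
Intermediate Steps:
1/(a(j(11 - 1*(-14), 7)) + 3870126) = 1/((11 - 1*(-14)) + 3870126) = 1/((11 + 14) + 3870126) = 1/(25 + 3870126) = 1/3870151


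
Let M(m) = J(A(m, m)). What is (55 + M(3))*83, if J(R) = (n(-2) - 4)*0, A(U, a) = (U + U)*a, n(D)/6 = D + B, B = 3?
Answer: 4565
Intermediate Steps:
n(D) = 18 + 6*D (n(D) = 6*(D + 3) = 6*(3 + D) = 18 + 6*D)
A(U, a) = 2*U*a (A(U, a) = (2*U)*a = 2*U*a)
J(R) = 0 (J(R) = ((18 + 6*(-2)) - 4)*0 = ((18 - 12) - 4)*0 = (6 - 4)*0 = 2*0 = 0)
M(m) = 0
(55 + M(3))*83 = (55 + 0)*83 = 55*83 = 4565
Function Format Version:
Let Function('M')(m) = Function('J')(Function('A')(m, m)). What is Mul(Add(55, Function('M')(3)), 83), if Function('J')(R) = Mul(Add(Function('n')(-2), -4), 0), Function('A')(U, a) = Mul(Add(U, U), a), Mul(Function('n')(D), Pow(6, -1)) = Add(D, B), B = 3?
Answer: 4565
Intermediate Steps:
Function('n')(D) = Add(18, Mul(6, D)) (Function('n')(D) = Mul(6, Add(D, 3)) = Mul(6, Add(3, D)) = Add(18, Mul(6, D)))
Function('A')(U, a) = Mul(2, U, a) (Function('A')(U, a) = Mul(Mul(2, U), a) = Mul(2, U, a))
Function('J')(R) = 0 (Function('J')(R) = Mul(Add(Add(18, Mul(6, -2)), -4), 0) = Mul(Add(Add(18, -12), -4), 0) = Mul(Add(6, -4), 0) = Mul(2, 0) = 0)
Function('M')(m) = 0
Mul(Add(55, Function('M')(3)), 83) = Mul(Add(55, 0), 83) = Mul(55, 83) = 4565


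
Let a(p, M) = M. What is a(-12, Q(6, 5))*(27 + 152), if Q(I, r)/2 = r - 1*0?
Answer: 1790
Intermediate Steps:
Q(I, r) = 2*r (Q(I, r) = 2*(r - 1*0) = 2*(r + 0) = 2*r)
a(-12, Q(6, 5))*(27 + 152) = (2*5)*(27 + 152) = 10*179 = 1790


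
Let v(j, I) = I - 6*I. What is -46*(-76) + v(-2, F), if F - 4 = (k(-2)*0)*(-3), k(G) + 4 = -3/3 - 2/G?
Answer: 3476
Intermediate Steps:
k(G) = -5 - 2/G (k(G) = -4 + (-3/3 - 2/G) = -4 + (-3*1/3 - 2/G) = -4 + (-1 - 2/G) = -5 - 2/G)
F = 4 (F = 4 + ((-5 - 2/(-2))*0)*(-3) = 4 + ((-5 - 2*(-1/2))*0)*(-3) = 4 + ((-5 + 1)*0)*(-3) = 4 - 4*0*(-3) = 4 + 0*(-3) = 4 + 0 = 4)
v(j, I) = -5*I (v(j, I) = I - 6*I = -5*I)
-46*(-76) + v(-2, F) = -46*(-76) - 5*4 = 3496 - 20 = 3476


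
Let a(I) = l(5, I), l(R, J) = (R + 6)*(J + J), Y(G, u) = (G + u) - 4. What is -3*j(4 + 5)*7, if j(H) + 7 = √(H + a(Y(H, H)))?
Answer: 147 - 21*√317 ≈ -226.89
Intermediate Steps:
Y(G, u) = -4 + G + u
l(R, J) = 2*J*(6 + R) (l(R, J) = (6 + R)*(2*J) = 2*J*(6 + R))
a(I) = 22*I (a(I) = 2*I*(6 + 5) = 2*I*11 = 22*I)
j(H) = -7 + √(-88 + 45*H) (j(H) = -7 + √(H + 22*(-4 + H + H)) = -7 + √(H + 22*(-4 + 2*H)) = -7 + √(H + (-88 + 44*H)) = -7 + √(-88 + 45*H))
-3*j(4 + 5)*7 = -3*(-7 + √(-88 + 45*(4 + 5)))*7 = -3*(-7 + √(-88 + 45*9))*7 = -3*(-7 + √(-88 + 405))*7 = -3*(-7 + √317)*7 = (21 - 3*√317)*7 = 147 - 21*√317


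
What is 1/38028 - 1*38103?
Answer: -1448980883/38028 ≈ -38103.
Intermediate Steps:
1/38028 - 1*38103 = 1/38028 - 38103 = -1448980883/38028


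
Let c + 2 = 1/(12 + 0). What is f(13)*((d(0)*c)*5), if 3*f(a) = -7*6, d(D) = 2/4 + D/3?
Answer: 805/12 ≈ 67.083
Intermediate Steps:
c = -23/12 (c = -2 + 1/(12 + 0) = -2 + 1/12 = -23/12 ≈ -1.9167)
d(D) = ½ + D/3 (d(D) = 2*(¼) + D*(⅓) = ½ + D/3)
f(a) = -14 (f(a) = (-7*6)/3 = (⅓)*(-42) = -14)
f(13)*((d(0)*c)*5) = -14*(½ + (⅓)*0)*(-23/12)*5 = -14*(½ + 0)*(-23/12)*5 = -14*(½)*(-23/12)*5 = -(-161)*5/12 = -14*(-115/24) = 805/12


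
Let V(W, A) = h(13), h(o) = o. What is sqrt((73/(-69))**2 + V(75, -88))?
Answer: sqrt(67222)/69 ≈ 3.7576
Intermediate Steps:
V(W, A) = 13
sqrt((73/(-69))**2 + V(75, -88)) = sqrt((73/(-69))**2 + 13) = sqrt((73*(-1/69))**2 + 13) = sqrt((-73/69)**2 + 13) = sqrt(5329/4761 + 13) = sqrt(67222/4761) = sqrt(67222)/69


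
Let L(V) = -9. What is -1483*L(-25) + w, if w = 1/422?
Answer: 5632435/422 ≈ 13347.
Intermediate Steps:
w = 1/422 ≈ 0.0023697
-1483*L(-25) + w = -1483*(-9) + 1/422 = 13347 + 1/422 = 5632435/422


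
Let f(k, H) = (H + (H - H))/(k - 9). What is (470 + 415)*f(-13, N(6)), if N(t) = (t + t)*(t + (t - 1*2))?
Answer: -53100/11 ≈ -4827.3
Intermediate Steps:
N(t) = 2*t*(-2 + 2*t) (N(t) = (2*t)*(t + (t - 2)) = (2*t)*(t + (-2 + t)) = (2*t)*(-2 + 2*t) = 2*t*(-2 + 2*t))
f(k, H) = H/(-9 + k) (f(k, H) = (H + 0)/(-9 + k) = H/(-9 + k))
(470 + 415)*f(-13, N(6)) = (470 + 415)*((4*6*(-1 + 6))/(-9 - 13)) = 885*((4*6*5)/(-22)) = 885*(120*(-1/22)) = 885*(-60/11) = -53100/11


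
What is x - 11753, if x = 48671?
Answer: 36918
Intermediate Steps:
x - 11753 = 48671 - 11753 = 36918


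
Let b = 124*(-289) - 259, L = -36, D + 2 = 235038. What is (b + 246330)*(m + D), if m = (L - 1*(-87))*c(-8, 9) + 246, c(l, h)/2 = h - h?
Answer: 49464511270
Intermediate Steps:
D = 235036 (D = -2 + 235038 = 235036)
b = -36095 (b = -35836 - 259 = -36095)
c(l, h) = 0 (c(l, h) = 2*(h - h) = 2*0 = 0)
m = 246 (m = (-36 - 1*(-87))*0 + 246 = (-36 + 87)*0 + 246 = 51*0 + 246 = 0 + 246 = 246)
(b + 246330)*(m + D) = (-36095 + 246330)*(246 + 235036) = 210235*235282 = 49464511270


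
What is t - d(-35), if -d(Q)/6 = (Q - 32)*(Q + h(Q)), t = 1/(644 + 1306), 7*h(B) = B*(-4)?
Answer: 11758501/1950 ≈ 6030.0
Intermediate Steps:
h(B) = -4*B/7 (h(B) = (B*(-4))/7 = (-4*B)/7 = -4*B/7)
t = 1/1950 ≈ 0.00051282
d(Q) = -18*Q*(-32 + Q)/7 (d(Q) = -6*(Q - 32)*(Q - 4*Q/7) = -6*(-32 + Q)*3*Q/7 = -18*Q*(-32 + Q)/7)
t - d(-35) = 1/1950 - 18*(-35)*(32 - 1*(-35))/7 = 1/1950 - 18*(-35)*(32 + 35)/7 = 1/1950 - 18*(-35)*67/7 = 1/1950 - 1*(-6030) = 1/1950 + 6030 = 11758501/1950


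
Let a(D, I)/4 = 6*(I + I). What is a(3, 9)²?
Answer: 186624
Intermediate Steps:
a(D, I) = 48*I (a(D, I) = 4*(6*(I + I)) = 4*(6*(2*I)) = 4*(12*I) = 48*I)
a(3, 9)² = (48*9)² = 432² = 186624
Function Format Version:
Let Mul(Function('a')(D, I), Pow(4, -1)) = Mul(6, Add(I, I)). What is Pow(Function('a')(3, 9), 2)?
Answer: 186624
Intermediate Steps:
Function('a')(D, I) = Mul(48, I) (Function('a')(D, I) = Mul(4, Mul(6, Add(I, I))) = Mul(4, Mul(6, Mul(2, I))) = Mul(4, Mul(12, I)) = Mul(48, I))
Pow(Function('a')(3, 9), 2) = Pow(Mul(48, 9), 2) = Pow(432, 2) = 186624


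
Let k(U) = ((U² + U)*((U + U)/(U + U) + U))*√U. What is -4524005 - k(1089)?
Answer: -42701273705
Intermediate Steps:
k(U) = √U*(1 + U)*(U + U²) (k(U) = ((U + U²)*((2*U)/((2*U)) + U))*√U = ((U + U²)*((2*U)*(1/(2*U)) + U))*√U = ((U + U²)*(1 + U))*√U = ((1 + U)*(U + U²))*√U = √U*(1 + U)*(U + U²))
-4524005 - k(1089) = -4524005 - 1089^(3/2)*(1 + 1089² + 2*1089) = -4524005 - 35937*(1 + 1185921 + 2178) = -4524005 - 35937*1188100 = -4524005 - 1*42696749700 = -4524005 - 42696749700 = -42701273705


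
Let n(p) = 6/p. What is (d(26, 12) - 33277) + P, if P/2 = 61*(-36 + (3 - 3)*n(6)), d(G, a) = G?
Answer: -37643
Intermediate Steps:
P = -4392 (P = 2*(61*(-36 + (3 - 3)*(6/6))) = 2*(61*(-36 + 0*(6*(⅙)))) = 2*(61*(-36 + 0*1)) = 2*(61*(-36 + 0)) = 2*(61*(-36)) = 2*(-2196) = -4392)
(d(26, 12) - 33277) + P = (26 - 33277) - 4392 = -33251 - 4392 = -37643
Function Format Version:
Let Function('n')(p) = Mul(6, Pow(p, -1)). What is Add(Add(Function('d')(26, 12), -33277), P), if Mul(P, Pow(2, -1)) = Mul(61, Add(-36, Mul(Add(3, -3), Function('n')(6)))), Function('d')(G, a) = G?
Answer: -37643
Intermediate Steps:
P = -4392 (P = Mul(2, Mul(61, Add(-36, Mul(Add(3, -3), Mul(6, Pow(6, -1)))))) = Mul(2, Mul(61, Add(-36, Mul(0, Mul(6, Rational(1, 6)))))) = Mul(2, Mul(61, Add(-36, Mul(0, 1)))) = Mul(2, Mul(61, Add(-36, 0))) = Mul(2, Mul(61, -36)) = Mul(2, -2196) = -4392)
Add(Add(Function('d')(26, 12), -33277), P) = Add(Add(26, -33277), -4392) = Add(-33251, -4392) = -37643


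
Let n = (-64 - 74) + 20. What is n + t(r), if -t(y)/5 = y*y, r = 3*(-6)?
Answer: -1738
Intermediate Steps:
r = -18
t(y) = -5*y² (t(y) = -5*y*y = -5*y²)
n = -118 (n = -138 + 20 = -118)
n + t(r) = -118 - 5*(-18)² = -118 - 5*324 = -118 - 1620 = -1738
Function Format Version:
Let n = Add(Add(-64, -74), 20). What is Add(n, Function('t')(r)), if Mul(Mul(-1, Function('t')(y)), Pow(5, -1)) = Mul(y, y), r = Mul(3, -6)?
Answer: -1738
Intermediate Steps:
r = -18
Function('t')(y) = Mul(-5, Pow(y, 2)) (Function('t')(y) = Mul(-5, Mul(y, y)) = Mul(-5, Pow(y, 2)))
n = -118 (n = Add(-138, 20) = -118)
Add(n, Function('t')(r)) = Add(-118, Mul(-5, Pow(-18, 2))) = Add(-118, Mul(-5, 324)) = Add(-118, -1620) = -1738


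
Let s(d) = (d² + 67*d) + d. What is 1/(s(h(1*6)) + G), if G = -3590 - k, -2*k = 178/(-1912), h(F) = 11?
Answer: -1912/5202641 ≈ -0.00036751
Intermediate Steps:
k = 89/1912 (k = -89/(-1912) = -89*(-1)/1912 = -½*(-89/956) = 89/1912 ≈ 0.046548)
s(d) = d² + 68*d
G = -6864169/1912 (G = -3590 - 1*89/1912 = -3590 - 89/1912 = -6864169/1912 ≈ -3590.0)
1/(s(h(1*6)) + G) = 1/(11*(68 + 11) - 6864169/1912) = 1/(11*79 - 6864169/1912) = 1/(869 - 6864169/1912) = 1/(-5202641/1912) = -1912/5202641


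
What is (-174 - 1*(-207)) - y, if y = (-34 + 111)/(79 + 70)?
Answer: 4840/149 ≈ 32.483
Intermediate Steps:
y = 77/149 ≈ 0.51678
(-174 - 1*(-207)) - y = (-174 - 1*(-207)) - 1*77/149 = (-174 + 207) - 77/149 = 33 - 77/149 = 4840/149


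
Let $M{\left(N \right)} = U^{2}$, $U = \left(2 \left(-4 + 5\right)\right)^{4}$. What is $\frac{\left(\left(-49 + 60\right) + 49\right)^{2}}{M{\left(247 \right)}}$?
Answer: $\frac{225}{16} \approx 14.063$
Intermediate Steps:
$U = 16$ ($U = \left(2 \cdot 1\right)^{4} = 2^{4} = 16$)
$M{\left(N \right)} = 256$ ($M{\left(N \right)} = 16^{2} = 256$)
$\frac{\left(\left(-49 + 60\right) + 49\right)^{2}}{M{\left(247 \right)}} = \frac{\left(\left(-49 + 60\right) + 49\right)^{2}}{256} = \left(11 + 49\right)^{2} \cdot \frac{1}{256} = 60^{2} \cdot \frac{1}{256} = 3600 \cdot \frac{1}{256} = \frac{225}{16}$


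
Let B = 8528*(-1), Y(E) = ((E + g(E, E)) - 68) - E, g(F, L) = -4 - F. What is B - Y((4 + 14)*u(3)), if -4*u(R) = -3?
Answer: -16885/2 ≈ -8442.5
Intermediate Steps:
u(R) = ¾ (u(R) = -¼*(-3) = ¾)
Y(E) = -72 - E (Y(E) = ((E + (-4 - E)) - 68) - E = (-4 - 68) - E = -72 - E)
B = -8528
B - Y((4 + 14)*u(3)) = -8528 - (-72 - (4 + 14)*3/4) = -8528 - (-72 - 18*3/4) = -8528 - (-72 - 1*27/2) = -8528 - (-72 - 27/2) = -8528 - 1*(-171/2) = -8528 + 171/2 = -16885/2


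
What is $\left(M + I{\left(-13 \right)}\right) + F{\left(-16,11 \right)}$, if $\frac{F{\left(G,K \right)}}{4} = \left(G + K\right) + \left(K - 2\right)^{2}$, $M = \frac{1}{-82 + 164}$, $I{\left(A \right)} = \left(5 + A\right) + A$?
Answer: $\frac{23207}{82} \approx 283.01$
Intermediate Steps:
$I{\left(A \right)} = 5 + 2 A$
$M = \frac{1}{82} \approx 0.012195$
$F{\left(G,K \right)} = 4 G + 4 K + 4 \left(-2 + K\right)^{2}$ ($F{\left(G,K \right)} = 4 \left(\left(G + K\right) + \left(K - 2\right)^{2}\right) = 4 \left(\left(G + K\right) + \left(-2 + K\right)^{2}\right) = 4 \left(G + K + \left(-2 + K\right)^{2}\right) = 4 G + 4 K + 4 \left(-2 + K\right)^{2}$)
$\left(M + I{\left(-13 \right)}\right) + F{\left(-16,11 \right)} = \left(\frac{1}{82} + \left(5 + 2 \left(-13\right)\right)\right) + \left(4 \left(-16\right) + 4 \cdot 11 + 4 \left(-2 + 11\right)^{2}\right) = \left(\frac{1}{82} + \left(5 - 26\right)\right) + \left(-64 + 44 + 4 \cdot 9^{2}\right) = \left(\frac{1}{82} - 21\right) + \left(-64 + 44 + 4 \cdot 81\right) = - \frac{1721}{82} + \left(-64 + 44 + 324\right) = - \frac{1721}{82} + 304 = \frac{23207}{82}$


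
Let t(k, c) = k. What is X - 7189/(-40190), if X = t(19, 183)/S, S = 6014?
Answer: 10999564/60425665 ≈ 0.18203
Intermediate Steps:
X = 19/6014 ≈ 0.0031593
X - 7189/(-40190) = 19/6014 - 7189/(-40190) = 19/6014 - 7189*(-1/40190) = 19/6014 + 7189/40190 = 10999564/60425665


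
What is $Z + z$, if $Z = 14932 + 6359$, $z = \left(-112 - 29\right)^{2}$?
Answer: $41172$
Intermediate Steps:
$z = 19881$ ($z = \left(-112 - 29\right)^{2} = \left(-141\right)^{2} = 19881$)
$Z = 21291$
$Z + z = 21291 + 19881 = 41172$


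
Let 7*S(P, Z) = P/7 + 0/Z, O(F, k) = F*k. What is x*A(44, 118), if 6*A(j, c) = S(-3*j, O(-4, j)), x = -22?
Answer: 484/49 ≈ 9.8775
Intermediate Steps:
S(P, Z) = P/49 (S(P, Z) = (P/7 + 0/Z)/7 = (P*(1/7) + 0)/7 = (P/7 + 0)/7 = (P/7)/7 = P/49)
A(j, c) = -j/98 (A(j, c) = ((-3*j)/49)/6 = (-3*j/49)/6 = -j/98)
x*A(44, 118) = -(-11)*44/49 = -22*(-22/49) = 484/49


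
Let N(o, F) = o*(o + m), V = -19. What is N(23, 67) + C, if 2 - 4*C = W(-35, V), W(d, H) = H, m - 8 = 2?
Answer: 3057/4 ≈ 764.25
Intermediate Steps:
m = 10 (m = 8 + 2 = 10)
N(o, F) = o*(10 + o) (N(o, F) = o*(o + 10) = o*(10 + o))
C = 21/4 (C = ½ - ¼*(-19) = ½ + 19/4 = 21/4 ≈ 5.2500)
N(23, 67) + C = 23*(10 + 23) + 21/4 = 23*33 + 21/4 = 759 + 21/4 = 3057/4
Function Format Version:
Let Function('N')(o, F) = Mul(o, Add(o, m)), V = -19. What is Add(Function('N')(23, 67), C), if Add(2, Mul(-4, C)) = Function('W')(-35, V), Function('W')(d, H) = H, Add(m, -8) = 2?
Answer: Rational(3057, 4) ≈ 764.25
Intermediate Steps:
m = 10 (m = Add(8, 2) = 10)
Function('N')(o, F) = Mul(o, Add(10, o)) (Function('N')(o, F) = Mul(o, Add(o, 10)) = Mul(o, Add(10, o)))
C = Rational(21, 4) (C = Add(Rational(1, 2), Mul(Rational(-1, 4), -19)) = Add(Rational(1, 2), Rational(19, 4)) = Rational(21, 4) ≈ 5.2500)
Add(Function('N')(23, 67), C) = Add(Mul(23, Add(10, 23)), Rational(21, 4)) = Add(Mul(23, 33), Rational(21, 4)) = Add(759, Rational(21, 4)) = Rational(3057, 4)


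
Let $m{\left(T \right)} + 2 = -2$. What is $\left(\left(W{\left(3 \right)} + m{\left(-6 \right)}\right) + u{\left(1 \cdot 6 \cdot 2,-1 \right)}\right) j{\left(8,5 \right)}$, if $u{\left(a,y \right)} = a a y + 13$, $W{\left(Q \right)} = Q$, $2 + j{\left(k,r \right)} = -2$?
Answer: $528$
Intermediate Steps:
$j{\left(k,r \right)} = -4$ ($j{\left(k,r \right)} = -2 - 2 = -4$)
$m{\left(T \right)} = -4$ ($m{\left(T \right)} = -2 - 2 = -4$)
$u{\left(a,y \right)} = 13 + y a^{2}$ ($u{\left(a,y \right)} = a^{2} y + 13 = y a^{2} + 13 = 13 + y a^{2}$)
$\left(\left(W{\left(3 \right)} + m{\left(-6 \right)}\right) + u{\left(1 \cdot 6 \cdot 2,-1 \right)}\right) j{\left(8,5 \right)} = \left(\left(3 - 4\right) + \left(13 - \left(1 \cdot 6 \cdot 2\right)^{2}\right)\right) \left(-4\right) = \left(-1 + \left(13 - \left(6 \cdot 2\right)^{2}\right)\right) \left(-4\right) = \left(-1 + \left(13 - 12^{2}\right)\right) \left(-4\right) = \left(-1 + \left(13 - 144\right)\right) \left(-4\right) = \left(-1 - 131\right) \left(-4\right) = \left(-132\right) \left(-4\right) = 528$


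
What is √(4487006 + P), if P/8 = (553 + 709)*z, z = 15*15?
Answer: √6758606 ≈ 2599.7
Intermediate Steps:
z = 225
P = 2271600 (P = 8*((553 + 709)*225) = 8*(1262*225) = 8*283950 = 2271600)
√(4487006 + P) = √(4487006 + 2271600) = √6758606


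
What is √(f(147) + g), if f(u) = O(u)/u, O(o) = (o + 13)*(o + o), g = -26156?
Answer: 2*I*√6459 ≈ 160.74*I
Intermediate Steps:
O(o) = 2*o*(13 + o) (O(o) = (13 + o)*(2*o) = 2*o*(13 + o))
f(u) = 26 + 2*u (f(u) = (2*u*(13 + u))/u = 26 + 2*u)
√(f(147) + g) = √((26 + 2*147) - 26156) = √((26 + 294) - 26156) = √(320 - 26156) = √(-25836) = 2*I*√6459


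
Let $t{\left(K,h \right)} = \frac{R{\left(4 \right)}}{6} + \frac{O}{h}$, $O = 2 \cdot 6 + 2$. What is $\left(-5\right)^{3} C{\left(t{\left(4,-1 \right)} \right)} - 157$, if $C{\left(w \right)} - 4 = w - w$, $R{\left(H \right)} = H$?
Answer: $-657$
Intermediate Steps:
$O = 14$ ($O = 12 + 2 = 14$)
$t{\left(K,h \right)} = \frac{2}{3} + \frac{14}{h}$ ($t{\left(K,h \right)} = \frac{4}{6} + \frac{14}{h} = 4 \cdot \frac{1}{6} + \frac{14}{h} = \frac{2}{3} + \frac{14}{h}$)
$C{\left(w \right)} = 4$ ($C{\left(w \right)} = 4 + \left(w - w\right) = 4 + 0 = 4$)
$\left(-5\right)^{3} C{\left(t{\left(4,-1 \right)} \right)} - 157 = \left(-5\right)^{3} \cdot 4 - 157 = \left(-125\right) 4 - 157 = -500 - 157 = -657$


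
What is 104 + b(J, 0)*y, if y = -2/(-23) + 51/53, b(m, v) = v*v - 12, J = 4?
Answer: 111428/1219 ≈ 91.409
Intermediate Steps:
b(m, v) = -12 + v² (b(m, v) = v² - 12 = -12 + v²)
y = 1279/1219 (y = -2*(-1/23) + 51*(1/53) = 2/23 + 51/53 = 1279/1219 ≈ 1.0492)
104 + b(J, 0)*y = 104 + (-12 + 0²)*(1279/1219) = 104 + (-12 + 0)*(1279/1219) = 104 - 12*1279/1219 = 104 - 15348/1219 = 111428/1219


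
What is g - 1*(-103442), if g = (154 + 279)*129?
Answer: 159299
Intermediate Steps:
g = 55857 (g = 433*129 = 55857)
g - 1*(-103442) = 55857 - 1*(-103442) = 55857 + 103442 = 159299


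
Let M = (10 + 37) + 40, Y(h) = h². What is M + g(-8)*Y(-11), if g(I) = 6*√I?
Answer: 87 + 1452*I*√2 ≈ 87.0 + 2053.4*I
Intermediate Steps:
M = 87 (M = 47 + 40 = 87)
M + g(-8)*Y(-11) = 87 + (6*√(-8))*(-11)² = 87 + (6*(2*I*√2))*121 = 87 + (12*I*√2)*121 = 87 + 1452*I*√2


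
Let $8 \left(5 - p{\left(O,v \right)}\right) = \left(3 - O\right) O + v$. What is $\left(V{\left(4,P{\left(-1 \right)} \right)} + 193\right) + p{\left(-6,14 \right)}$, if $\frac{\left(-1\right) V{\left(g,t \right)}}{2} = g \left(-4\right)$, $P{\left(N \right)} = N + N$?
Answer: $235$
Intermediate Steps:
$P{\left(N \right)} = 2 N$
$p{\left(O,v \right)} = 5 - \frac{v}{8} - \frac{O \left(3 - O\right)}{8}$ ($p{\left(O,v \right)} = 5 - \frac{\left(3 - O\right) O + v}{8} = 5 - \frac{O \left(3 - O\right) + v}{8} = 5 - \frac{v + O \left(3 - O\right)}{8} = 5 - \left(\frac{v}{8} + \frac{O \left(3 - O\right)}{8}\right) = 5 - \frac{v}{8} - \frac{O \left(3 - O\right)}{8}$)
$V{\left(g,t \right)} = 8 g$ ($V{\left(g,t \right)} = - 2 g \left(-4\right) = - 2 \left(- 4 g\right) = 8 g$)
$\left(V{\left(4,P{\left(-1 \right)} \right)} + 193\right) + p{\left(-6,14 \right)} = \left(8 \cdot 4 + 193\right) + \left(5 - - \frac{9}{4} - \frac{7}{4} + \frac{\left(-6\right)^{2}}{8}\right) = \left(32 + 193\right) + \left(5 + \frac{9}{4} - \frac{7}{4} + \frac{1}{8} \cdot 36\right) = 225 + \left(5 + \frac{9}{4} - \frac{7}{4} + \frac{9}{2}\right) = 225 + 10 = 235$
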